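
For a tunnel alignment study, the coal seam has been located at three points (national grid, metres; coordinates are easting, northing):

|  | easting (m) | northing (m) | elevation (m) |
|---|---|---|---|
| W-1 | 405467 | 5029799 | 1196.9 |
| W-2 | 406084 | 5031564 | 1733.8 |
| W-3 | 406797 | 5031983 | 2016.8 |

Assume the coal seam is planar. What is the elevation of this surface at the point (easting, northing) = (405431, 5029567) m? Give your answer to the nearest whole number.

Two edge vectors: W-1→W-2 = (617, 1765, 536.9), W-1→W-3 = (1330, 2184, 819.9).
Normal n = (W-1→W-2) × (W-1→W-3) = (274533.9, 208198.7, -999922).
So ∂z/∂easting = −n_x/n_z = 0.27455532 and ∂z/∂northing = −n_y/n_z = 0.20821494.
Intercept c from W-1: 1196.9 − 111323.12 − 1047279.30 = −1157405.52.
At (405431, 5029567): z = 111313.2 + 1047231.0 − 1157405.52 = 1138.7 m.

1139 m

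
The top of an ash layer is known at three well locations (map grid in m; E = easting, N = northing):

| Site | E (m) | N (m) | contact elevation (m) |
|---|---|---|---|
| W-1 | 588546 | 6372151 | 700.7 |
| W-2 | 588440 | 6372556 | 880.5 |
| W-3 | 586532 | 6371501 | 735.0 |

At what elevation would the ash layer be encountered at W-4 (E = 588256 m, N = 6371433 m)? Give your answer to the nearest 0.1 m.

452.6 m

Let the plane be z = a·E + b·N + c.
W-2−W-1: −106a + 405b = 179.8;  W-3−W-1: −2014a − 650b = 34.3.
Solving gives a = −0.147824932, b = 0.405260635.
Then c = 700.7 − a·588546 − b·6372151 = −2494679.49.
At (588256, 6371433): z = −86958.9 + 2582091.0 − 2494679.49 = 452.6 m.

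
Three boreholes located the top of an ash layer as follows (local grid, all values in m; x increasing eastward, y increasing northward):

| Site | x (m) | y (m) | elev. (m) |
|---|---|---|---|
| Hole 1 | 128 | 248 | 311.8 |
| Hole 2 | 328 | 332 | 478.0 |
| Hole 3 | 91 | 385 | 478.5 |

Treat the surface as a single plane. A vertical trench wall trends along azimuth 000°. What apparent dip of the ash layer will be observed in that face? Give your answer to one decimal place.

Let the plane be z = a·x + b·y + c.
Hole 2−Hole 1: 200a + 84b = 166.2;  Hole 3−Hole 1: −37a + 137b = 166.7.
Solving gives a = 0.28735, b = 1.29439.
Unit vector along 000° is (sin 0°, cos 0°) = (0.0000, 1.0000).
Slope in that direction = a·(0.0000) + b·(1.0000) = 1.29439.
Apparent dip = arctan|1.29439| = 52.3° (true dip is 53.0°, so apparent ≤ true as expected).

52.3°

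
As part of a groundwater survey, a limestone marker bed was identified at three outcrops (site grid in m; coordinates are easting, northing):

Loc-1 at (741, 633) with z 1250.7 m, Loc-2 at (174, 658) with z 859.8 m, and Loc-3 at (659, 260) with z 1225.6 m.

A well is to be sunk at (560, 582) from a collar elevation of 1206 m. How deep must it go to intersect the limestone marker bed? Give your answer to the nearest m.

Two edge vectors: Loc-1→Loc-2 = (-567, 25, -390.9), Loc-1→Loc-3 = (-82, -373, -25.1).
Normal n = (Loc-1→Loc-2) × (Loc-1→Loc-3) = (-146433.2, 17822.1, 213541).
So ∂z/∂easting = −n_x/n_z = 0.68574 and ∂z/∂northing = −n_y/n_z = −0.08346.
Intercept c from Loc-1: 1250.7 − 508.13 + 52.83 = 795.40.
At (560, 582): z_contact = 384.0 − 48.6 + 795.40 = 1130.8 m.
Depth below ground = 1206 − 1130.8 = 75 m.

75 m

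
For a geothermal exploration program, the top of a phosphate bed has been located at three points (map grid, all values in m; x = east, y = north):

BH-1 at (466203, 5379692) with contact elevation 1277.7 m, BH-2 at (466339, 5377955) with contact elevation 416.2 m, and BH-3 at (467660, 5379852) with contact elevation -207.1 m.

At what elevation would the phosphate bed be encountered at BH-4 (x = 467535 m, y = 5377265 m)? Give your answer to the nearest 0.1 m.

-1141.5 m

Let the plane be z = a·x + b·y + c.
BH-2−BH-1: 136a − 1737b = −861.5;  BH-3−BH-1: 1457a + 160b = −1484.8.
Solving gives a = −1.064393401, b = 0.412632411.
Then c = 1277.7 − a·466203 − b·5379692 = −1722334.18.
At (467535, 5377265): z = −497641.2 + 2218833.8 − 1722334.18 = -1141.5 m.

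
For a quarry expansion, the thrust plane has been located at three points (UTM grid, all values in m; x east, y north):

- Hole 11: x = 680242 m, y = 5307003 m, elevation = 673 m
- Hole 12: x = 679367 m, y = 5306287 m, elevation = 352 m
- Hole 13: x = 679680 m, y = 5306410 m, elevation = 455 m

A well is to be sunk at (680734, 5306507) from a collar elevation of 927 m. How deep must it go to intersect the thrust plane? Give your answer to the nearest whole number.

Two edge vectors: Hole 11→Hole 12 = (-875, -716, -321), Hole 11→Hole 13 = (-562, -593, -218).
Normal n = (Hole 11→Hole 12) × (Hole 11→Hole 13) = (-34265, -10348, 116483).
So ∂z/∂x = −n_x/n_z = 0.29416310 and ∂z/∂y = −n_y/n_z = 0.08883700.
Intercept c from Hole 11: 673 − 200102.09 − 471458.21 = −670887.31.
At (680734, 5306507): z_contact = 200246.8 + 471414.2 − 670887.31 = 773.7 m.
Depth below ground = 927 − 773.7 = 153 m.

153 m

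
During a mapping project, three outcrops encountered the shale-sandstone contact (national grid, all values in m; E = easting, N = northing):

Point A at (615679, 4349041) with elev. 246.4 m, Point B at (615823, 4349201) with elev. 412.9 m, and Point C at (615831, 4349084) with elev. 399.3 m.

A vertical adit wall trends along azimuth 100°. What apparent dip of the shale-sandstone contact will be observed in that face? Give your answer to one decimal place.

Let the plane be z = a·E + b·N + c.
Point B−Point A: 144a + 160b = 166.5;  Point C−Point A: 152a + 43b = 152.9.
Solving gives a = 0.95457, b = 0.18151.
Unit vector along 100° is (sin 100°, cos 100°) = (0.9848, -0.1736).
Slope in that direction = a·(0.9848) + b·(-0.1736) = 0.90855.
Apparent dip = arctan|0.90855| = 42.3° (true dip is 44.2°, so apparent ≤ true as expected).

42.3°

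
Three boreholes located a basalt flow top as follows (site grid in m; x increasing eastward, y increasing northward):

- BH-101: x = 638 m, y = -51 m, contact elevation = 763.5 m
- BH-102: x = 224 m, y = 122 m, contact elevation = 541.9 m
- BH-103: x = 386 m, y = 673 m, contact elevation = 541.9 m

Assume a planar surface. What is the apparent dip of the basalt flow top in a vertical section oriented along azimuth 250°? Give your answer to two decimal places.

Let the plane be z = a·x + b·y + c.
BH-102−BH-101: −414a + 173b = −221.6;  BH-103−BH-101: −252a + 724b = −221.6.
Solving gives a = 0.47670, b = −0.14015.
Unit vector along 250° is (sin 250°, cos 250°) = (-0.9397, -0.3420).
Slope in that direction = a·(-0.9397) + b·(-0.3420) = −0.40001.
Apparent dip = arctan|0.40001| = 21.80° (true dip is 26.4°, so apparent ≤ true as expected).

21.80°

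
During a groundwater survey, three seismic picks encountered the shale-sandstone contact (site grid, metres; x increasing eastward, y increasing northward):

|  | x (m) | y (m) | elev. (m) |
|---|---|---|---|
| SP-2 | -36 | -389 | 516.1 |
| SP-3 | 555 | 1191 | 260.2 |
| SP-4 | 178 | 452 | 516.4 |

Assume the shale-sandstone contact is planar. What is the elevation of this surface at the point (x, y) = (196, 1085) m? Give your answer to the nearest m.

711 m

Let the plane be z = a·x + b·y + c.
SP-3−SP-2: 591a + 1580b = −255.9;  SP-4−SP-2: 214a + 841b = 0.3.
Solving gives a = −1.35727, b = 0.34573.
Then c = 516.1 − a·-36 − b·-389 = 601.73.
At (196, 1085): z = −266.0 + 375.1 + 601.73 = 710.8 m.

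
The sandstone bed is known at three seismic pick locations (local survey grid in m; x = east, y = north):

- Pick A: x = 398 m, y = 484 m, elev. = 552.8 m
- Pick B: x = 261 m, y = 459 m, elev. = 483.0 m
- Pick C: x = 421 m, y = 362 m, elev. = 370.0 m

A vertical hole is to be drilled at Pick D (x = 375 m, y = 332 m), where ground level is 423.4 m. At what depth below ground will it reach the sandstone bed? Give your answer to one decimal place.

110.1 m

Two edge vectors: Pick A→Pick B = (-137, -25, -69.8), Pick A→Pick C = (23, -122, -182.8).
Normal n = (Pick A→Pick B) × (Pick A→Pick C) = (-3945.6, -26649, 17289).
So ∂z/∂x = −n_x/n_z = 0.22821 and ∂z/∂y = −n_y/n_z = 1.54138.
Intercept c from Pick A: 552.8 − 90.83 − 746.03 = −284.06.
At (375, 332): z_contact = 85.58 + 511.74 − 284.06 = 313.26 m.
Depth below ground = 423.4 − 313.26 = 110.1 m.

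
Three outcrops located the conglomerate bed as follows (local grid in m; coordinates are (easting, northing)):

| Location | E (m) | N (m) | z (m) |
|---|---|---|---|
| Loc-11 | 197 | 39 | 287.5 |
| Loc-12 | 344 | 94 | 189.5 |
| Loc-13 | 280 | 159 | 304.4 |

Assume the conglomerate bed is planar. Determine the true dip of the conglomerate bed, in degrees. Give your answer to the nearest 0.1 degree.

51.7°

Let the plane be z = a·E + b·N + c.
Loc-12−Loc-11: 147a + 55b = −98;  Loc-13−Loc-11: 83a + 120b = 16.9.
Solving gives a = −0.97052, b = 0.81211.
Gradient magnitude |∇z| = √(a² + b²) = √(0.94190 + 0.65952) = 1.26547.
True dip = arctan(1.26547) = 51.7°, dipping toward SE (azimuth ≈ 130°).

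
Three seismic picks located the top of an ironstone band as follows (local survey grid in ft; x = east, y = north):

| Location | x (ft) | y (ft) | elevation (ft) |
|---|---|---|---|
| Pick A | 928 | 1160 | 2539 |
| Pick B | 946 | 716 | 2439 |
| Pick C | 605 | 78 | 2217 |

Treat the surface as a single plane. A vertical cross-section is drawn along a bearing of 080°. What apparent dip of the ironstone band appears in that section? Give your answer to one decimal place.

14.1°

Two edge vectors: Pick A→Pick B = (18, -444, -100), Pick A→Pick C = (-323, -1082, -322).
Normal n = (Pick A→Pick B) × (Pick A→Pick C) = (34768, 38096, -162888).
So ∂z/∂x = −n_x/n_z = 0.21345 and ∂z/∂y = −n_y/n_z = 0.23388.
Unit vector along 080° is (sin 80°, cos 80°) = (0.9848, 0.1736).
Slope in that direction = a·(0.9848) + b·(0.1736) = 0.25082.
Apparent dip = arctan|0.25082| = 14.1° (true dip is 17.6°, so apparent ≤ true as expected).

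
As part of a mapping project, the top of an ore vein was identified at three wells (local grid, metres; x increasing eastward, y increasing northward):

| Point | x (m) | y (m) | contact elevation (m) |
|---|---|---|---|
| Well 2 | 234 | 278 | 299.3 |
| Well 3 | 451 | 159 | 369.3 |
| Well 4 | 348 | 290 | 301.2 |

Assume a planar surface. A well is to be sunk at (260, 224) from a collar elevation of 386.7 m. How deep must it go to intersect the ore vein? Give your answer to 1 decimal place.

60.4 m

Two edge vectors: Well 2→Well 3 = (217, -119, 70), Well 2→Well 4 = (114, 12, 1.9).
Normal n = (Well 2→Well 3) × (Well 2→Well 4) = (-1066.1, 7567.7, 16170).
So ∂z/∂x = −n_x/n_z = 0.06593 and ∂z/∂y = −n_y/n_z = −0.46801.
Intercept c from Well 2: 299.3 − 15.43 + 130.11 = 413.98.
At (260, 224): z_contact = 17.14 − 104.83 + 413.98 = 326.29 m.
Depth below ground = 386.7 − 326.29 = 60.4 m.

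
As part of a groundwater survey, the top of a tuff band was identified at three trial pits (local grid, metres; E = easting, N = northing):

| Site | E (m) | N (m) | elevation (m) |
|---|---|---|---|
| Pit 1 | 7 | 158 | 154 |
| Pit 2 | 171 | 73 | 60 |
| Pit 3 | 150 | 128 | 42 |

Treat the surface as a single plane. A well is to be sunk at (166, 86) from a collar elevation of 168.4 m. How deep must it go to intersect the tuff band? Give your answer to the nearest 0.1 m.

112.6 m

Two edge vectors: Pit 1→Pit 2 = (164, -85, -94), Pit 1→Pit 3 = (143, -30, -112).
Normal n = (Pit 1→Pit 2) × (Pit 1→Pit 3) = (6700, 4926, 7235).
So ∂z/∂E = −n_x/n_z = −0.92605 and ∂z/∂N = −n_y/n_z = −0.68086.
Intercept c from Pit 1: 154 + 6.48 + 107.58 = 268.06.
At (166, 86): z_contact = −153.72 − 58.55 + 268.06 = 55.78 m.
Depth below ground = 168.4 − 55.78 = 112.6 m.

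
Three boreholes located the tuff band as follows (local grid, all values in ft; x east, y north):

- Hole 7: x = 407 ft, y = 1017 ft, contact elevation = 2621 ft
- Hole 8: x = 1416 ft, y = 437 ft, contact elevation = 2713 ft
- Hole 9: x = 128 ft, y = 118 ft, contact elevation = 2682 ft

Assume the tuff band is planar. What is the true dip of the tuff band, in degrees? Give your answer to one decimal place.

5.3°

Two edge vectors: Hole 7→Hole 8 = (1009, -580, 92), Hole 7→Hole 9 = (-279, -899, 61).
Normal n = (Hole 7→Hole 8) × (Hole 7→Hole 9) = (47328, -87217, -1068911).
So ∂z/∂x = −n_x/n_z = 0.04428 and ∂z/∂y = −n_y/n_z = −0.08159.
Gradient magnitude |∇z| = √(a² + b²) = √(0.00196 + 0.00666) = 0.09283.
True dip = arctan(0.09283) = 5.3°, dipping toward NNW (azimuth ≈ 332°).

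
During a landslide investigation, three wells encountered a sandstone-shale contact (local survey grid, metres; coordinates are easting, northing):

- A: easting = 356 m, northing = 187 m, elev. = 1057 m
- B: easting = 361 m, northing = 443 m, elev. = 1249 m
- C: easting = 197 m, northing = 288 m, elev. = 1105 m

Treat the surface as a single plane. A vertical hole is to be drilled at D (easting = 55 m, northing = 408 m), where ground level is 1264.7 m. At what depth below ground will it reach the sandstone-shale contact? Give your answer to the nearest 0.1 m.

94.6 m

Let the plane be z = a·easting + b·northing + c.
B−A: 5a + 256b = 192;  C−A: −159a + 101b = 48.
Solving gives a = 0.17239, b = 0.74663.
Then c = 1057 − a·356 − b·187 = 856.01.
At (55, 408): z_contact = 9.48 + 304.63 + 856.01 = 1170.12 m.
Depth below ground = 1264.7 − 1170.12 = 94.6 m.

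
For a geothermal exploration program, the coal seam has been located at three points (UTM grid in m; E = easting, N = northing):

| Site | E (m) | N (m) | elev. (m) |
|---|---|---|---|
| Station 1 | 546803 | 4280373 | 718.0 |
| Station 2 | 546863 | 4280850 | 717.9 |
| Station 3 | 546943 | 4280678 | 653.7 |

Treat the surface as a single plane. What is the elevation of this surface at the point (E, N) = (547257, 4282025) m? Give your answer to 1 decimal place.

Two edge vectors: Station 1→Station 2 = (60, 477, -0.1), Station 1→Station 3 = (140, 305, -64.3).
Normal n = (Station 1→Station 2) × (Station 1→Station 3) = (-30640.6, 3844, -48480).
So ∂z/∂E = −n_x/n_z = −0.632025578 and ∂z/∂N = −n_y/n_z = 0.079290429.
Intercept c from Station 1: 718 + 345593.48 − 339392.61 = 6918.87.
At (547257, 4282025): z = −345880.4 + 339523.6 + 6918.87 = 562.0 m.

562.0 m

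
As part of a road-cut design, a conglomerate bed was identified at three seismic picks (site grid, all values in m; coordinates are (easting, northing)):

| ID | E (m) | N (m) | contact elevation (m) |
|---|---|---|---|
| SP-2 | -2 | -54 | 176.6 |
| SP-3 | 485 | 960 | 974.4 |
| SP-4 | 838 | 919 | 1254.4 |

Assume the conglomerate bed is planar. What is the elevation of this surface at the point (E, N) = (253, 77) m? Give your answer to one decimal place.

Let the plane be z = a·E + b·N + c.
SP-3−SP-2: 487a + 1014b = 797.8;  SP-4−SP-2: 840a + 973b = 1077.8.
Solving gives a = 0.83785, b = 0.38439.
Then c = 176.6 − a·-2 − b·-54 = 199.03.
At (253, 77): z = 212.0 + 29.6 + 199.03 = 440.6 m.

440.6 m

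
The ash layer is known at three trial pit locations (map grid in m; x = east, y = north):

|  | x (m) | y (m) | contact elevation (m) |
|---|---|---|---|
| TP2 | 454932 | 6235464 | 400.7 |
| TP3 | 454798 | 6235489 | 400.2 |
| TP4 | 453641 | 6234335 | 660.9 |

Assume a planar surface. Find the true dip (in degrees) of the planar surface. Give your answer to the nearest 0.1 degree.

Let the plane be z = a·x + b·y + c.
TP3−TP2: −134a + 25b = −0.5;  TP4−TP2: −1291a − 1129b = 260.2.
Solving gives a = −0.03236, b = −0.19346.
Gradient magnitude |∇z| = √(a² + b²) = √(0.00105 + 0.03743) = 0.19615.
True dip = arctan(0.19615) = 11.1°, dipping toward N (azimuth ≈ 009°).

11.1°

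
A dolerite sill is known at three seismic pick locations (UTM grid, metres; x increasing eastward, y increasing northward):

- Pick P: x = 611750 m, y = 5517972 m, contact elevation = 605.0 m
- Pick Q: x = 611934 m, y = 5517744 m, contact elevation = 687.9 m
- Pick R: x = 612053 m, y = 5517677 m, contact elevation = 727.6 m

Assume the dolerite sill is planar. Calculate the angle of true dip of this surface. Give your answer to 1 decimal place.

Let the plane be z = a·x + b·y + c.
Pick Q−Pick P: 184a − 228b = 82.9;  Pick R−Pick P: 303a − 295b = 122.6.
Solving gives a = 0.23624, b = −0.17295.
Gradient magnitude |∇z| = √(a² + b²) = √(0.05581 + 0.02991) = 0.29278.
True dip = arctan(0.29278) = 16.3°, dipping toward NW (azimuth ≈ 306°).

16.3°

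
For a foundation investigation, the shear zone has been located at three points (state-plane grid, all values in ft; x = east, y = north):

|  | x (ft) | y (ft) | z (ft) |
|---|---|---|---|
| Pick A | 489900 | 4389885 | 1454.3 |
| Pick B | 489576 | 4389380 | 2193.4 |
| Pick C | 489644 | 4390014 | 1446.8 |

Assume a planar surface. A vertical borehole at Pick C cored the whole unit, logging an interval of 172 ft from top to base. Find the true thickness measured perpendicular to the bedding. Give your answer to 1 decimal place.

107.9 ft

Let the plane be z = a·x + b·y + c.
Pick B−Pick A: −324a − 505b = 739.1;  Pick C−Pick A: −256a + 129b = −7.5.
Solving gives a = −0.53518, b = −1.12020.
|∇z| = √(a²+b²) = 1.24148, so dip δ = arctan(1.24148) = 51.15°.
True thickness = vertical thickness × cos δ = 172 × cos 51.15° = 107.9 ft.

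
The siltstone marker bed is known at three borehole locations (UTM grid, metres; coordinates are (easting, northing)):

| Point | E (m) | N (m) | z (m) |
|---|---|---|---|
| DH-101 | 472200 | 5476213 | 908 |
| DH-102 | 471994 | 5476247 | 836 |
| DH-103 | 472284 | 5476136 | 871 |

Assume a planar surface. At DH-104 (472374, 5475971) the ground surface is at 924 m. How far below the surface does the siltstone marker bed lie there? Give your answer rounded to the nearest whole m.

Two edge vectors: DH-101→DH-102 = (-206, 34, -72), DH-101→DH-103 = (84, -77, -37).
Normal n = (DH-101→DH-102) × (DH-101→DH-103) = (-6802, -13670, 13006).
So ∂z/∂E = −n_x/n_z = 0.52298939 and ∂z/∂N = −n_y/n_z = 1.05105336.
Intercept c from DH-101: 908 − 246955.59 − 5755792.07 = −6001839.66.
At (472374, 5475971): z_contact = 247046.6 + 5755537.7 − 6001839.66 = 744.6 m.
Depth below ground = 924 − 744.6 = 179 m.

179 m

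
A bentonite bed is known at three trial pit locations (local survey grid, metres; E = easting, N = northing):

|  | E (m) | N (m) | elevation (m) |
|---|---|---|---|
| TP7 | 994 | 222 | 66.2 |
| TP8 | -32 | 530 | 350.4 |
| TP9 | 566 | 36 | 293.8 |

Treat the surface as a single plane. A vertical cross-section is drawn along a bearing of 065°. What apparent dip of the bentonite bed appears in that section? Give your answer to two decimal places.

Let the plane be z = a·E + b·N + c.
TP8−TP7: −1026a + 308b = 284.2;  TP9−TP7: −428a − 186b = 227.6.
Solving gives a = −0.38109, b = −0.34674.
Unit vector along 065° is (sin 65°, cos 65°) = (0.9063, 0.4226).
Slope in that direction = a·(0.9063) + b·(0.4226) = −0.49192.
Apparent dip = arctan|0.49192| = 26.19° (true dip is 27.3°, so apparent ≤ true as expected).

26.19°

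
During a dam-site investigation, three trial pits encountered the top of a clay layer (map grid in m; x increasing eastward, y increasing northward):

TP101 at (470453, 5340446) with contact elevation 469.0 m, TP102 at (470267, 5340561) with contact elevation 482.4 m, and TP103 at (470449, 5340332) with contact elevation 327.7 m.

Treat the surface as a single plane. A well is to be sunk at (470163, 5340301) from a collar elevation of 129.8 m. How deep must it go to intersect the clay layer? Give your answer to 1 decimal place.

34.1 m

Let the plane be z = a·x + b·y + c.
TP102−TP101: −186a + 115b = 13.4;  TP103−TP101: −4a − 114b = −141.3.
Solving gives a = 0.679555945, b = 1.215629616.
Then c = 469 − a·470453 − b·5340446 = −6811234.45.
At (470163, 5340301): z_contact = 319502.06 + 6491828.05 − 6811234.45 = 95.66 m.
Depth below ground = 129.8 − 95.66 = 34.1 m.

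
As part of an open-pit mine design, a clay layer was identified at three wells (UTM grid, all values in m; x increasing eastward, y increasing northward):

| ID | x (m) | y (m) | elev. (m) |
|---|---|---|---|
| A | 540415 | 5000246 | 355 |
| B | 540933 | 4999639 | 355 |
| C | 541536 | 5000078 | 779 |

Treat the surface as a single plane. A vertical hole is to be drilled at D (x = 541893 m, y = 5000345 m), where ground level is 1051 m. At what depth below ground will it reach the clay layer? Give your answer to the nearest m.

18 m

Let the plane be z = a·x + b·y + c.
B−A: 518a − 607b = 0;  C−A: 1121a − 168b = 424.
Solving gives a = 0.43370075, b = 0.37011036.
Then c = 355 − a·540415 − b·5000246 = −2084666.24.
At (541893, 5000345): z_contact = 235019.4 + 1850679.5 − 2084666.24 = 1032.7 m.
Depth below ground = 1051 − 1032.7 = 18 m.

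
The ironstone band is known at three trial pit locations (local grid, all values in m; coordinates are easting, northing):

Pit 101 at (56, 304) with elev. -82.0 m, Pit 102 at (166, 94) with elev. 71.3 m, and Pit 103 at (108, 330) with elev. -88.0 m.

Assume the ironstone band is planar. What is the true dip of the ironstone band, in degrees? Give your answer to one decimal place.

33.3°

Let the plane be z = a·easting + b·northing + c.
Pit 102−Pit 101: 110a − 210b = 153.3;  Pit 103−Pit 101: 52a + 26b = −6.
Solving gives a = 0.19781, b = −0.62639.
Gradient magnitude |∇z| = √(a² + b²) = √(0.03913 + 0.39236) = 0.65688.
True dip = arctan(0.65688) = 33.3°, dipping toward NNW (azimuth ≈ 342°).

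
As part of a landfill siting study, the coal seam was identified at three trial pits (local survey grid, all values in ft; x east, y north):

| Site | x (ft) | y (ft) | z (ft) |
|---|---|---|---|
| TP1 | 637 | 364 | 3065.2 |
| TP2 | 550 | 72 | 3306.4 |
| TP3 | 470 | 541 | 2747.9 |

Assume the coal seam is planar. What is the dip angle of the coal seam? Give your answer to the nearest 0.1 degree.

52.7°

Two edge vectors: TP1→TP2 = (-87, -292, 241.2), TP1→TP3 = (-167, 177, -317.3).
Normal n = (TP1→TP2) × (TP1→TP3) = (49959.2, -67885.5, -64163).
So ∂z/∂x = −n_x/n_z = 0.77863 and ∂z/∂y = −n_y/n_z = −1.05802.
Gradient magnitude |∇z| = √(a² + b²) = √(0.60626 + 1.11940) = 1.31364.
True dip = arctan(1.31364) = 52.7°, dipping toward NW (azimuth ≈ 324°).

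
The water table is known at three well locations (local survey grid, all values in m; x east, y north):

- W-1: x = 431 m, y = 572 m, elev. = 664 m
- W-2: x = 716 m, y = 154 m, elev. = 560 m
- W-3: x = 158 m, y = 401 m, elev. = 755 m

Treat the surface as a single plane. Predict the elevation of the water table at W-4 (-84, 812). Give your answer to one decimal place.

Let the plane be z = a·x + b·y + c.
W-2−W-1: 285a − 418b = −104;  W-3−W-1: −273a − 171b = 91.
Solving gives a = −0.34278, b = 0.01509.
Then c = 664 − a·431 − b·572 = 803.11.
At (-84, 812): z = 28.8 + 12.3 + 803.11 = 844.2 m.

844.2 m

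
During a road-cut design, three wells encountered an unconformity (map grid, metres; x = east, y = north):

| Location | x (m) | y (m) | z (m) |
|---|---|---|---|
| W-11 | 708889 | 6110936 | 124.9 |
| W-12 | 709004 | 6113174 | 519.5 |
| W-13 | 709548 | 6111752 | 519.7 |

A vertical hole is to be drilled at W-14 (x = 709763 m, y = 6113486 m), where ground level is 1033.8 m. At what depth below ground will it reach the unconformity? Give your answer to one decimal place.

157.2 m

Let the plane be z = a·x + b·y + c.
W-12−W-11: 115a + 2238b = 394.6;  W-13−W-11: 659a + 816b = 394.8.
Solving gives a = 0.406638658, b = 0.155422947.
Then c = 124.9 − a·708889 − b·6110936 = −1237916.45.
At (709763, 6113486): z_contact = 288617.07 + 950176.01 − 1237916.45 = 876.63 m.
Depth below ground = 1033.8 − 876.63 = 157.2 m.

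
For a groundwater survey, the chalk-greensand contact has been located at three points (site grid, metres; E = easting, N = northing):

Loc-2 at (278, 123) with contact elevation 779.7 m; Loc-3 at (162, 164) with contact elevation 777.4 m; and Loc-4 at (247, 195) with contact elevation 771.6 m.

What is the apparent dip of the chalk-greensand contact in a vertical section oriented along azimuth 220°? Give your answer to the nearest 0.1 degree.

Two edge vectors: Loc-2→Loc-3 = (-116, 41, -2.3), Loc-2→Loc-4 = (-31, 72, -8.1).
Normal n = (Loc-2→Loc-3) × (Loc-2→Loc-4) = (-166.5, -868.3, -7081).
So ∂z/∂E = −n_x/n_z = −0.02351 and ∂z/∂N = −n_y/n_z = −0.12262.
Unit vector along 220° is (sin 220°, cos 220°) = (-0.6428, -0.7660).
Slope in that direction = a·(-0.6428) + b·(-0.7660) = 0.10905.
Apparent dip = arctan|0.10905| = 6.2° (true dip is 7.1°, so apparent ≤ true as expected).

6.2°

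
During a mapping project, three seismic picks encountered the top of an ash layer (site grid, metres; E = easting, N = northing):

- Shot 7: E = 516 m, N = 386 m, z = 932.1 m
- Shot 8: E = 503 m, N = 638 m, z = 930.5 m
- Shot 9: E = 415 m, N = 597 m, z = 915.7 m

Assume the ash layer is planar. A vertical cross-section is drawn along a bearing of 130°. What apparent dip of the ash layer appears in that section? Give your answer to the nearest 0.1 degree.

Two edge vectors: Shot 7→Shot 8 = (-13, 252, -1.6), Shot 7→Shot 9 = (-101, 211, -16.4).
Normal n = (Shot 7→Shot 8) × (Shot 7→Shot 9) = (-3795.2, -51.6, 22709).
So ∂z/∂E = −n_x/n_z = 0.16712 and ∂z/∂N = −n_y/n_z = 0.00227.
Unit vector along 130° is (sin 130°, cos 130°) = (0.7660, -0.6428).
Slope in that direction = a·(0.7660) + b·(-0.6428) = 0.12656.
Apparent dip = arctan|0.12656| = 7.2° (true dip is 9.5°, so apparent ≤ true as expected).

7.2°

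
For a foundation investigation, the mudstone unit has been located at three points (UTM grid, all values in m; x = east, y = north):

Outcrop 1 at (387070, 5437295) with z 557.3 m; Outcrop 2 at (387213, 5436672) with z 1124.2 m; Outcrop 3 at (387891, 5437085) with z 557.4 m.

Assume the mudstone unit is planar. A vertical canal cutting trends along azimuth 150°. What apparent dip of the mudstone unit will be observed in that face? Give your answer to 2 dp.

Two edge vectors: Outcrop 1→Outcrop 2 = (143, -623, 566.9), Outcrop 1→Outcrop 3 = (821, -210, 0.1).
Normal n = (Outcrop 1→Outcrop 2) × (Outcrop 1→Outcrop 3) = (118986.7, 465410.6, 481453).
So ∂z/∂x = −n_x/n_z = −0.24714 and ∂z/∂y = −n_y/n_z = −0.96668.
Unit vector along 150° is (sin 150°, cos 150°) = (0.5000, -0.8660).
Slope in that direction = a·(0.5000) + b·(-0.8660) = 0.71360.
Apparent dip = arctan|0.71360| = 35.51° (true dip is 44.9°, so apparent ≤ true as expected).

35.51°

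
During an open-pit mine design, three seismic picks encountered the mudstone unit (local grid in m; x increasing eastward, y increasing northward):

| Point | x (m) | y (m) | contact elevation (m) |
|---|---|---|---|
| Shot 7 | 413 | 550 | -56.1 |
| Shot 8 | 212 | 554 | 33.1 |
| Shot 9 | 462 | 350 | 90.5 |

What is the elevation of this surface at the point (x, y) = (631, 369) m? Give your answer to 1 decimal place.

Two edge vectors: Shot 7→Shot 8 = (-201, 4, 89.2), Shot 7→Shot 9 = (49, -200, 146.6).
Normal n = (Shot 7→Shot 8) × (Shot 7→Shot 9) = (18426.4, 33837.4, 40004).
So ∂z/∂x = −n_x/n_z = −0.46061 and ∂z/∂y = −n_y/n_z = −0.84585.
Intercept c from Shot 7: -56.1 + 190.23 + 465.22 = 599.35.
At (631, 369): z = −290.6 − 312.1 + 599.35 = -3.4 m.

-3.4 m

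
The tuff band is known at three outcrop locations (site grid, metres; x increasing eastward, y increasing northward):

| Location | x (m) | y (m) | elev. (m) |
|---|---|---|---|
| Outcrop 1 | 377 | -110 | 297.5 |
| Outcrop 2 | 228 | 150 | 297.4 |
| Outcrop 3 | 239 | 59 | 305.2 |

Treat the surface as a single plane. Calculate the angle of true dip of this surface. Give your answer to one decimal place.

12.3°

Let the plane be z = a·x + b·y + c.
Outcrop 2−Outcrop 1: −149a + 260b = −0.1;  Outcrop 3−Outcrop 1: −138a + 169b = 7.7.
Solving gives a = −0.18870, b = −0.10852.
Gradient magnitude |∇z| = √(a² + b²) = √(0.03561 + 0.01178) = 0.21768.
True dip = arctan(0.21768) = 12.3°, dipping toward ENE (azimuth ≈ 060°).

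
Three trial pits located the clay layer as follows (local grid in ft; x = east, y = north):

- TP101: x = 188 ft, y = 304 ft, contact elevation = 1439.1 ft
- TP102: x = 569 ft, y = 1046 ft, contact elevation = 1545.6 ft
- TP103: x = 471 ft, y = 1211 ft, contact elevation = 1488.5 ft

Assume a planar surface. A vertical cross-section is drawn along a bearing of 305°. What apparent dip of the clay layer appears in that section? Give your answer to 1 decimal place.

22.3°

Let the plane be z = a·x + b·y + c.
TP102−TP101: 381a + 742b = 106.5;  TP103−TP101: 283a + 907b = 49.4.
Solving gives a = 0.44210, b = −0.08348.
Unit vector along 305° is (sin 305°, cos 305°) = (-0.8192, 0.5736).
Slope in that direction = a·(-0.8192) + b·(0.5736) = −0.41003.
Apparent dip = arctan|0.41003| = 22.3° (true dip is 24.2°, so apparent ≤ true as expected).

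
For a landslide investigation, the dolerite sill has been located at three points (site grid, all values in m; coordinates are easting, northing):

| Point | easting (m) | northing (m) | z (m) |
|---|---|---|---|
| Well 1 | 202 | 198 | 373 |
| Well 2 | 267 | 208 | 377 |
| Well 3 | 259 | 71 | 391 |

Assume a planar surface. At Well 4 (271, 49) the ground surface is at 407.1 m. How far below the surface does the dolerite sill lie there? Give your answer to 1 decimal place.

12.8 m

Let the plane be z = a·easting + b·northing + c.
Well 2−Well 1: 65a + 10b = 4;  Well 3−Well 1: 57a − 127b = 18.
Solving gives a = 0.07796, b = −0.10674.
Then c = 373 − a·202 − b·198 = 378.39.
At (271, 49): z_contact = 21.13 − 5.23 + 378.39 = 394.28 m.
Depth below ground = 407.1 − 394.28 = 12.8 m.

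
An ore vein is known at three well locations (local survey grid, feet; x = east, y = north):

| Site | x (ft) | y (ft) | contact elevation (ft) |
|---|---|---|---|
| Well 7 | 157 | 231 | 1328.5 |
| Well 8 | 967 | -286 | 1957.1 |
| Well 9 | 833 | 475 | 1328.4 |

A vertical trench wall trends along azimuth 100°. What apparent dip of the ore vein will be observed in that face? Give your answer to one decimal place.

22.3°

Two edge vectors: Well 7→Well 8 = (810, -517, 628.6), Well 7→Well 9 = (676, 244, -0.1).
Normal n = (Well 7→Well 8) × (Well 7→Well 9) = (-153326.7, 425014.6, 547132).
So ∂z/∂x = −n_x/n_z = 0.28024 and ∂z/∂y = −n_y/n_z = −0.77680.
Unit vector along 100° is (sin 100°, cos 100°) = (0.9848, -0.1736).
Slope in that direction = a·(0.9848) + b·(-0.1736) = 0.41087.
Apparent dip = arctan|0.41087| = 22.3° (true dip is 39.6°, so apparent ≤ true as expected).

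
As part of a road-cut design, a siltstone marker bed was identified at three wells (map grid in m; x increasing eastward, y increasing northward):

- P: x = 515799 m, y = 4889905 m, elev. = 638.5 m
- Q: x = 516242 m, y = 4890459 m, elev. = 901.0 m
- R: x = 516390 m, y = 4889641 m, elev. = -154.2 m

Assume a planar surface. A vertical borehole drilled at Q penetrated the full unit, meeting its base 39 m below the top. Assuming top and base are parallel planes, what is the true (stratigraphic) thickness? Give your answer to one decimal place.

22.6 m

Let the plane be z = a·x + b·y + c.
Q−P: 443a + 554b = 262.5;  R−P: 591a − 264b = −792.7.
Solving gives a = −0.83232, b = 1.13938.
|∇z| = √(a²+b²) = 1.41101, so dip δ = arctan(1.41101) = 54.67°.
True thickness = vertical thickness × cos δ = 39 × cos 54.67° = 22.6 m.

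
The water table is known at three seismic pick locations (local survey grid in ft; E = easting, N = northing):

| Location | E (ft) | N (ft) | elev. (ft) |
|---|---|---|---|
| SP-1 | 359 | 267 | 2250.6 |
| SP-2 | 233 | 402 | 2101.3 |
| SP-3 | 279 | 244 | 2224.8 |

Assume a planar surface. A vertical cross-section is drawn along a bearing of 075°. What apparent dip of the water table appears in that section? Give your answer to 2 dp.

17.93°

Two edge vectors: SP-1→SP-2 = (-126, 135, -149.3), SP-1→SP-3 = (-80, -23, -25.8).
Normal n = (SP-1→SP-2) × (SP-1→SP-3) = (-6916.9, 8693.2, 13698).
So ∂z/∂E = −n_x/n_z = 0.50496 and ∂z/∂N = −n_y/n_z = −0.63463.
Unit vector along 075° is (sin 75°, cos 75°) = (0.9659, 0.2588).
Slope in that direction = a·(0.9659) + b·(0.2588) = 0.32350.
Apparent dip = arctan|0.32350| = 17.93° (true dip is 39.0°, so apparent ≤ true as expected).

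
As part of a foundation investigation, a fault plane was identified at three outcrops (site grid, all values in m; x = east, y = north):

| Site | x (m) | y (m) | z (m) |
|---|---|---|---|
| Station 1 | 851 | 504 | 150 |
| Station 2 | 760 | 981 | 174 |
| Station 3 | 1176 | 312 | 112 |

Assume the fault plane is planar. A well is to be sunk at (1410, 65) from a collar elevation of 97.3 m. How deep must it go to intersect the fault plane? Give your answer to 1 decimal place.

16.1 m

Two edge vectors: Station 1→Station 2 = (-91, 477, 24), Station 1→Station 3 = (325, -192, -38).
Normal n = (Station 1→Station 2) × (Station 1→Station 3) = (-13518, 4342, -137553).
So ∂z/∂x = −n_x/n_z = −0.098275 and ∂z/∂y = −n_y/n_z = 0.031566.
Intercept c from Station 1: 150 + 83.63 − 15.91 = 217.72.
At (1410, 65): z_contact = −138.57 + 2.05 + 217.72 = 81.21 m.
Depth below ground = 97.3 − 81.21 = 16.1 m.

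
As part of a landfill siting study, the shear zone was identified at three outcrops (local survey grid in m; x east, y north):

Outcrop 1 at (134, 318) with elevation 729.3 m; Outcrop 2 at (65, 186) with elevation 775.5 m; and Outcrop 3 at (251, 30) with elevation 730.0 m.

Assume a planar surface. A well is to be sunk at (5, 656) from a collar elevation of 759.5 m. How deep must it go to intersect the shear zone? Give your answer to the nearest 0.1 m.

34.1 m

Two edge vectors: Outcrop 1→Outcrop 2 = (-69, -132, 46.2), Outcrop 1→Outcrop 3 = (117, -288, 0.7).
Normal n = (Outcrop 1→Outcrop 2) × (Outcrop 1→Outcrop 3) = (13213.2, 5453.7, 35316).
So ∂z/∂x = −n_x/n_z = −0.37414 and ∂z/∂y = −n_y/n_z = −0.15443.
Intercept c from Outcrop 1: 729.3 + 50.14 + 49.11 = 828.54.
At (5, 656): z_contact = −1.87 − 101.30 + 828.54 = 725.37 m.
Depth below ground = 759.5 − 725.37 = 34.1 m.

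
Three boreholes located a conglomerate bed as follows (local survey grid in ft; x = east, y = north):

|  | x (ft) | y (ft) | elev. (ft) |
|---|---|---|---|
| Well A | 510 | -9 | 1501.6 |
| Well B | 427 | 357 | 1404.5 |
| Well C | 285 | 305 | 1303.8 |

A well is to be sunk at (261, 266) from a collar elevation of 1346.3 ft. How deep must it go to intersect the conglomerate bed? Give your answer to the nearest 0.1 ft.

Let the plane be z = a·x + b·y + c.
Well B−Well A: −83a + 366b = −97.1;  Well C−Well A: −225a + 314b = −197.8.
Solving gives a = 0.74448, b = −0.09647.
Then c = 1501.6 − a·510 − b·-9 = 1121.05.
At (261, 266): z_contact = 194.31 − 25.66 + 1121.05 = 1289.69 ft.
Depth below ground = 1346.3 − 1289.69 = 56.6 ft.

56.6 ft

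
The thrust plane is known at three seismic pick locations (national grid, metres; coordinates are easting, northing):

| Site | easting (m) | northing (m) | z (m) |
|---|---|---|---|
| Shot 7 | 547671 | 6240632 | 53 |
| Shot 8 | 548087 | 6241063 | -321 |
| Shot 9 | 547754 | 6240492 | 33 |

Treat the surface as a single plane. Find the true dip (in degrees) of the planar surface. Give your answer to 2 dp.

34.69°

Let the plane be z = a·easting + b·northing + c.
Shot 8−Shot 7: 416a + 431b = −374;  Shot 9−Shot 7: 83a − 140b = −20.
Solving gives a = −0.64863, b = −0.24169.
Gradient magnitude |∇z| = √(a² + b²) = √(0.42073 + 0.05841) = 0.69220.
True dip = arctan(0.69220) = 34.69°, dipping toward ENE (azimuth ≈ 070°).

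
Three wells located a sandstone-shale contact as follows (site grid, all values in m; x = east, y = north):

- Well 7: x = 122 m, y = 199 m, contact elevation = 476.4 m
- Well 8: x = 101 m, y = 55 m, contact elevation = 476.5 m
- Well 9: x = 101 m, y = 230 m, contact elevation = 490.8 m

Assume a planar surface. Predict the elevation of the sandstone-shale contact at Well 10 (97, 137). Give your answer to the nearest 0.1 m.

Two edge vectors: Well 7→Well 8 = (-21, -144, 0.1), Well 7→Well 9 = (-21, 31, 14.4).
Normal n = (Well 7→Well 8) × (Well 7→Well 9) = (-2076.7, 300.3, -3675).
So ∂z/∂x = −n_x/n_z = −0.56509 and ∂z/∂y = −n_y/n_z = 0.08171.
Intercept c from Well 7: 476.4 + 68.94 − 16.26 = 529.08.
At (97, 137): z = −54.8 + 11.2 + 529.08 = 485.5 m.

485.5 m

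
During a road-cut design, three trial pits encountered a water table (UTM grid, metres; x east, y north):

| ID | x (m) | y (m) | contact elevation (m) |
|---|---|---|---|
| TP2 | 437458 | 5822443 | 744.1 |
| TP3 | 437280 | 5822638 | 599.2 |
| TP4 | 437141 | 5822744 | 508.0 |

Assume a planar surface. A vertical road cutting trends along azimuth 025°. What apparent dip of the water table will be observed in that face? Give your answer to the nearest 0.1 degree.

17.0°

Let the plane be z = a·x + b·y + c.
TP3−TP2: −178a + 195b = −144.9;  TP4−TP2: −317a + 301b = −236.1.
Solving gives a = 0.29435, b = −0.47438.
Unit vector along 025° is (sin 25°, cos 25°) = (0.4226, 0.9063).
Slope in that direction = a·(0.4226) + b·(0.9063) = −0.30554.
Apparent dip = arctan|0.30554| = 17.0° (true dip is 29.2°, so apparent ≤ true as expected).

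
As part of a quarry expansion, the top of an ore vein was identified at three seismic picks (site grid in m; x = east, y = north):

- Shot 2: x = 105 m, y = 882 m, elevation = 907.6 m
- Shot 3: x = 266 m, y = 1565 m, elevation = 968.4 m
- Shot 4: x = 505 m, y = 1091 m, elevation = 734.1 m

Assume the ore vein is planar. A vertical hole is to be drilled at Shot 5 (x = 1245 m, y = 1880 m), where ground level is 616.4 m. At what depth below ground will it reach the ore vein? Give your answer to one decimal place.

Let the plane be z = a·x + b·y + c.
Shot 3−Shot 2: 161a + 683b = 60.8;  Shot 4−Shot 2: 400a + 209b = −173.5.
Solving gives a = −0.547723, b = 0.218131.
Then c = 907.6 − a·105 − b·882 = 772.72.
At (1245, 1880): z_contact = −681.92 + 410.09 + 772.72 = 500.89 m.
Depth below ground = 616.4 − 500.89 = 115.5 m.

115.5 m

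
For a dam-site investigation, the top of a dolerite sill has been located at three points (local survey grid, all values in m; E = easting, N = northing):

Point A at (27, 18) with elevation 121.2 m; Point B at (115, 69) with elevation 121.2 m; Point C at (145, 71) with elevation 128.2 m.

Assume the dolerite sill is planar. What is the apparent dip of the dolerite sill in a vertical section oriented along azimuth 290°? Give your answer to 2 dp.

Two edge vectors: Point A→Point B = (88, 51, 0), Point A→Point C = (118, 53, 7).
Normal n = (Point A→Point B) × (Point A→Point C) = (357, -616, -1354).
So ∂z/∂E = −n_x/n_z = 0.26366 and ∂z/∂N = −n_y/n_z = −0.45495.
Unit vector along 290° is (sin 290°, cos 290°) = (-0.9397, 0.3420).
Slope in that direction = a·(-0.9397) + b·(0.3420) = −0.40336.
Apparent dip = arctan|0.40336| = 21.97° (true dip is 27.7°, so apparent ≤ true as expected).

21.97°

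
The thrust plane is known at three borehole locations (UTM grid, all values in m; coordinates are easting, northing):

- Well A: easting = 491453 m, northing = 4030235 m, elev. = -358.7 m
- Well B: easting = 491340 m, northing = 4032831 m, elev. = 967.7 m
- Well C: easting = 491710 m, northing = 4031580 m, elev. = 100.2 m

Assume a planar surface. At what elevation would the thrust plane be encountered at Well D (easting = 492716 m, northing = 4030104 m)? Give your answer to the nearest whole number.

Let the plane be z = a·easting + b·northing + c.
Well B−Well A: −113a + 2596b = 1326.4;  Well C−Well A: 257a + 1345b = 458.9.
Solving gives a = −0.72355312, b = 0.47944472.
Then c = -358.7 − a·491453 − b·4030235 = −1577041.25.
At (492716, 4030104): z = −356506.2 + 1932212.1 − 1577041.25 = -1335.4 m.

-1335 m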